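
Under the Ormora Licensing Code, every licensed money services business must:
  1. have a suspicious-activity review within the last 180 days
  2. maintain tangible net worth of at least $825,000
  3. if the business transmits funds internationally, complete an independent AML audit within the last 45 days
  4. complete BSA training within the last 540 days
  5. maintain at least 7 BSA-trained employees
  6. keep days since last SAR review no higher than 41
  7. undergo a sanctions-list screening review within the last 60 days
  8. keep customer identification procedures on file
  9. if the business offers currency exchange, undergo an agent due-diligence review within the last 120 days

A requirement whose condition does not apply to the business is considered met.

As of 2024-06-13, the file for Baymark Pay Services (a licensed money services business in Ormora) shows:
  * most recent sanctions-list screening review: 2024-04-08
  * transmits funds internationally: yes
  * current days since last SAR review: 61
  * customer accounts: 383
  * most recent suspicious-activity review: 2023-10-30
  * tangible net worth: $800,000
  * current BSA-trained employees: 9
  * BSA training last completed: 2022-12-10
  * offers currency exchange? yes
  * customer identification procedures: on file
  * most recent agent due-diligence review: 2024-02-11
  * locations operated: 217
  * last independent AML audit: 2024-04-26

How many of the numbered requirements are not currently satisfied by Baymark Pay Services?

1. suspicious-activity review 227 days ago vs limit 180 → not met
2. tangible net worth $800,000 < $825,000 → not met
3. condition 'transmits funds internationally' holds; independent AML audit 48 days ago vs limit 45 → not met
4. BSA training 551 days ago vs limit 540 → not met
5. BSA-trained employees 9 ≥ 7 → met
6. days since last SAR review 61 > 41 → not met
7. sanctions-list screening review 66 days ago vs limit 60 → not met
8. customer identification procedures present → met
9. condition 'offers currency exchange' holds; agent due-diligence review 123 days ago vs limit 120 → not met
Not met: 7 of 9

7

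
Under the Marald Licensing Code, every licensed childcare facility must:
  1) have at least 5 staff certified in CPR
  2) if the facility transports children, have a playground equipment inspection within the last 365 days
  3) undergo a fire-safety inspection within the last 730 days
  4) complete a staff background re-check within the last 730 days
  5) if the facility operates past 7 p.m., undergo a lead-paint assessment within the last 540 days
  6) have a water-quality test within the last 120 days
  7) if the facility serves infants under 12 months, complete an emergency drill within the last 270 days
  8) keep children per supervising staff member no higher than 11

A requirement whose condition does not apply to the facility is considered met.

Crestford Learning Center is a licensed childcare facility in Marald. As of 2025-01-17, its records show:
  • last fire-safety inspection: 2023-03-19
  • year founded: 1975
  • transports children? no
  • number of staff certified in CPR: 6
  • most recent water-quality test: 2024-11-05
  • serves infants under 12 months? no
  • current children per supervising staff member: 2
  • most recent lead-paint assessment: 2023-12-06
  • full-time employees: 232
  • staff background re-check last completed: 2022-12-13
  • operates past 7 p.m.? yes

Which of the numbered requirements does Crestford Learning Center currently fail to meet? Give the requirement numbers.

4

1. staff certified in CPR 6 ≥ 5 → met
2. condition 'transports children' does not hold → requirement n/a → met
3. fire-safety inspection 670 days ago vs limit 730 → met
4. staff background re-check 766 days ago vs limit 730 → not met
5. condition 'operates past 7 p.m.' holds; lead-paint assessment 408 days ago vs limit 540 → met
6. water-quality test 73 days ago vs limit 120 → met
7. condition 'serves infants under 12 months' does not hold → requirement n/a → met
8. children per supervising staff member 2 ≤ 11 → met
Not met: 4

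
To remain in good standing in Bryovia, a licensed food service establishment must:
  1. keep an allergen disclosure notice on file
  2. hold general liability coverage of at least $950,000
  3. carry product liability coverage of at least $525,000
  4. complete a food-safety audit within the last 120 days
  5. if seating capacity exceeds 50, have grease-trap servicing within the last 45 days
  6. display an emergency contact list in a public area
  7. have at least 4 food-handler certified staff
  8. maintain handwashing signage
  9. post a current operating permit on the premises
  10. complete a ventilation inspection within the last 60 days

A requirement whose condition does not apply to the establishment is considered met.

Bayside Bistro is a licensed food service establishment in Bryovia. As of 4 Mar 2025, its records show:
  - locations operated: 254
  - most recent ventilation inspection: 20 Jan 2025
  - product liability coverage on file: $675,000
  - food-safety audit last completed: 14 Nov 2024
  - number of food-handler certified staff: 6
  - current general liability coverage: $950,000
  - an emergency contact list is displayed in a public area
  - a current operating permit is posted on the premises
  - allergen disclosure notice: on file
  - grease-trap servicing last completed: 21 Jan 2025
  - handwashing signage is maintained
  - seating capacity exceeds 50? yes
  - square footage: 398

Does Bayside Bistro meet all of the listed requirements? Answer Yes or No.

Yes

1. allergen disclosure notice present → met
2. general liability coverage $950,000 ≥ $950,000 → met
3. product liability coverage $675,000 ≥ $525,000 → met
4. food-safety audit 110 days ago vs limit 120 → met
5. condition 'seating capacity exceeds 50' holds; grease-trap servicing 42 days ago vs limit 45 → met
6. emergency contact list present → met
7. food-handler certified staff 6 ≥ 4 → met
8. handwashing signage present → met
9. current operating permit present → met
10. ventilation inspection 43 days ago vs limit 60 → met
All met.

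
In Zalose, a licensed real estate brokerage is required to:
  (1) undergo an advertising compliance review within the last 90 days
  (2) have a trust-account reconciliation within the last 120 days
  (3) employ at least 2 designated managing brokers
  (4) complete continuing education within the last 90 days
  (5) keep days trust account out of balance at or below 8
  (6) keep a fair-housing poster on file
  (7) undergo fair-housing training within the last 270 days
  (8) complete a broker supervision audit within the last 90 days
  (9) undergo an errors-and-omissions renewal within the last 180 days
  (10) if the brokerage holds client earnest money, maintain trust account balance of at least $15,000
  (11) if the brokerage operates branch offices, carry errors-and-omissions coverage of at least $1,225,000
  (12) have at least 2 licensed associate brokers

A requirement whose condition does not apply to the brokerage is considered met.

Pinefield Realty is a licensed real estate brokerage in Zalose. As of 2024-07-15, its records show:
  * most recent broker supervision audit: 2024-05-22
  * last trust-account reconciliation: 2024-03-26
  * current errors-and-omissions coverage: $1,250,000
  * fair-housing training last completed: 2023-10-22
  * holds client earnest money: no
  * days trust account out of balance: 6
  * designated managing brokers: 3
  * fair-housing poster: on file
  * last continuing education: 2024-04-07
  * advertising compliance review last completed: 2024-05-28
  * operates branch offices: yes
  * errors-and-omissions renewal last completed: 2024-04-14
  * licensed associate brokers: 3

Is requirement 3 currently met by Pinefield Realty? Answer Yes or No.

3. designated managing brokers 3 ≥ 2 → met

Yes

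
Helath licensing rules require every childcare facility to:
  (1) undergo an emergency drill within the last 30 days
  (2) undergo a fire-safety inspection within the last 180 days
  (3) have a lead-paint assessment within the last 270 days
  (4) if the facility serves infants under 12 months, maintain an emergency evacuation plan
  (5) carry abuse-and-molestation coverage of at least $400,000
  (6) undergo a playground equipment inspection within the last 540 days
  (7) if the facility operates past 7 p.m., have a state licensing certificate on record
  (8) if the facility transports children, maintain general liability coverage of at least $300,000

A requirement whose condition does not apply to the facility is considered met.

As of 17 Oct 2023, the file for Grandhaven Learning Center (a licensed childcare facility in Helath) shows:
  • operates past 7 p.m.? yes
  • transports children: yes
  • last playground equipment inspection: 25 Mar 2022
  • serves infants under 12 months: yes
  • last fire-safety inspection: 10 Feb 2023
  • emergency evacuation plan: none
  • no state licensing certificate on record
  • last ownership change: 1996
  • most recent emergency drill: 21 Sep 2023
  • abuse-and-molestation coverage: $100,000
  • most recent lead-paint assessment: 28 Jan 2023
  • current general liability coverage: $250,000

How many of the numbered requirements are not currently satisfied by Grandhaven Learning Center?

6

1. emergency drill 26 days ago vs limit 30 → met
2. fire-safety inspection 249 days ago vs limit 180 → not met
3. lead-paint assessment 262 days ago vs limit 270 → met
4. condition 'serves infants under 12 months' holds; emergency evacuation plan absent → not met
5. abuse-and-molestation coverage $100,000 < $400,000 → not met
6. playground equipment inspection 571 days ago vs limit 540 → not met
7. condition 'operates past 7 p.m.' holds; state licensing certificate absent → not met
8. condition 'transports children' holds; general liability coverage $250,000 < $300,000 → not met
Not met: 6 of 8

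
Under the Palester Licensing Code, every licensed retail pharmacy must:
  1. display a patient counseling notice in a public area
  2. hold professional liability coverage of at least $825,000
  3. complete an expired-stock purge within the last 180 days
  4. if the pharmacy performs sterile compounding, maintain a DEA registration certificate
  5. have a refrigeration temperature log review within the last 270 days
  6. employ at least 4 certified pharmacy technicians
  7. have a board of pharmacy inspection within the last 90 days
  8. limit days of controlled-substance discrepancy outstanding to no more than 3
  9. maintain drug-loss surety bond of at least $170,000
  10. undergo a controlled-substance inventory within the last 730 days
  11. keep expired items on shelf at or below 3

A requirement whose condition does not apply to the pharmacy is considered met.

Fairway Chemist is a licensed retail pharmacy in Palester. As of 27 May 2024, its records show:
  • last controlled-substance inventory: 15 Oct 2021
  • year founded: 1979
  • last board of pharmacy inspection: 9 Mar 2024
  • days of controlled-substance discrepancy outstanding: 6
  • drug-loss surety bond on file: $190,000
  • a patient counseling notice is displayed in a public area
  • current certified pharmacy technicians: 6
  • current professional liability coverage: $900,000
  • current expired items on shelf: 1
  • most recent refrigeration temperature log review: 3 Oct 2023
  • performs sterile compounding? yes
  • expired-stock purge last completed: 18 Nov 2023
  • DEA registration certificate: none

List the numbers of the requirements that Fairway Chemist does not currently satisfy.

1. patient counseling notice present → met
2. professional liability coverage $900,000 ≥ $825,000 → met
3. expired-stock purge 191 days ago vs limit 180 → not met
4. condition 'performs sterile compounding' holds; DEA registration certificate absent → not met
5. refrigeration temperature log review 237 days ago vs limit 270 → met
6. certified pharmacy technicians 6 ≥ 4 → met
7. board of pharmacy inspection 79 days ago vs limit 90 → met
8. days of controlled-substance discrepancy outstanding 6 > 3 → not met
9. drug-loss surety bond $190,000 ≥ $170,000 → met
10. controlled-substance inventory 955 days ago vs limit 730 → not met
11. expired items on shelf 1 ≤ 3 → met
Not met: 3, 4, 8, 10

3, 4, 8, 10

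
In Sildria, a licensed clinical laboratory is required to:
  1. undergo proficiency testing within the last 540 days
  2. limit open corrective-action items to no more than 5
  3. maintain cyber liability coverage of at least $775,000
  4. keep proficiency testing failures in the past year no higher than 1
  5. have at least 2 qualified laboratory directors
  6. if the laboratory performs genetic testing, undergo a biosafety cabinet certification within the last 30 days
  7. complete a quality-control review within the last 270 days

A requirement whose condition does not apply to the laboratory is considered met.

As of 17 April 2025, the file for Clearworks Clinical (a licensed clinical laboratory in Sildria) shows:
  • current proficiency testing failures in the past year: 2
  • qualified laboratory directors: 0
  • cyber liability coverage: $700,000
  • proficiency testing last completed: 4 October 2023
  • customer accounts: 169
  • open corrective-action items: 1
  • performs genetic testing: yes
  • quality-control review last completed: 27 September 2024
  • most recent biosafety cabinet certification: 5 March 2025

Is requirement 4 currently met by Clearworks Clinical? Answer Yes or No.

No

4. proficiency testing failures in the past year 2 > 1 → not met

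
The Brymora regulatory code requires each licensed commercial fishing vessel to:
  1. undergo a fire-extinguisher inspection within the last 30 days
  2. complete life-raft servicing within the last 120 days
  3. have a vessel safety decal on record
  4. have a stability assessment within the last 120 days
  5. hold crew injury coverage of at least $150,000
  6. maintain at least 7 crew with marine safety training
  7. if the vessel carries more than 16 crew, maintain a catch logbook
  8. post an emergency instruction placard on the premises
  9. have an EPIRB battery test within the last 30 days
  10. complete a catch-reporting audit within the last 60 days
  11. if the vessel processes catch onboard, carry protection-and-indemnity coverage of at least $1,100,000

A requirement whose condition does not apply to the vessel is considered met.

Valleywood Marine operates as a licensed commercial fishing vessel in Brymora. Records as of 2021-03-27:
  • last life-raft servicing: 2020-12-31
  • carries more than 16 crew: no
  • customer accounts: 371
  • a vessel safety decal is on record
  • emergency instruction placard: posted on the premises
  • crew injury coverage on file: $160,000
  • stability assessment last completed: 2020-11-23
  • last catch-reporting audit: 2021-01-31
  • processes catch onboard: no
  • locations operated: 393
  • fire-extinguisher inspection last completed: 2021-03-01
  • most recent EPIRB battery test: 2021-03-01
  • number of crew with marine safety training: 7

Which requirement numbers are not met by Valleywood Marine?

4

1. fire-extinguisher inspection 26 days ago vs limit 30 → met
2. life-raft servicing 86 days ago vs limit 120 → met
3. vessel safety decal present → met
4. stability assessment 124 days ago vs limit 120 → not met
5. crew injury coverage $160,000 ≥ $150,000 → met
6. crew with marine safety training 7 ≥ 7 → met
7. condition 'carries more than 16 crew' does not hold → requirement n/a → met
8. emergency instruction placard present → met
9. EPIRB battery test 26 days ago vs limit 30 → met
10. catch-reporting audit 55 days ago vs limit 60 → met
11. condition 'processes catch onboard' does not hold → requirement n/a → met
Not met: 4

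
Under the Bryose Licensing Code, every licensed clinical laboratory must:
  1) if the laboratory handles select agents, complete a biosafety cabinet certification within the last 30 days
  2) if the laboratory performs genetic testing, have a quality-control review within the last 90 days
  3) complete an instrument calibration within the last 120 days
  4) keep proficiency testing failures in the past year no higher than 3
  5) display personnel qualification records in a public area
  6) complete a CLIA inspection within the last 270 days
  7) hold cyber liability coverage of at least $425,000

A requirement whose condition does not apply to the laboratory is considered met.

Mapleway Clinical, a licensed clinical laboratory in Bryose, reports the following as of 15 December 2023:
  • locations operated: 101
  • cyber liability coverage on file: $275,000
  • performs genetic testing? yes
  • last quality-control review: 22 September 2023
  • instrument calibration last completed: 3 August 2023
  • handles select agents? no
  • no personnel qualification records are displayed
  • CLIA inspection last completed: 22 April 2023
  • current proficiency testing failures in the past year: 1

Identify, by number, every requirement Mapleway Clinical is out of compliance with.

3, 5, 7

1. condition 'handles select agents' does not hold → requirement n/a → met
2. condition 'performs genetic testing' holds; quality-control review 84 days ago vs limit 90 → met
3. instrument calibration 134 days ago vs limit 120 → not met
4. proficiency testing failures in the past year 1 ≤ 3 → met
5. personnel qualification records absent → not met
6. CLIA inspection 237 days ago vs limit 270 → met
7. cyber liability coverage $275,000 < $425,000 → not met
Not met: 3, 5, 7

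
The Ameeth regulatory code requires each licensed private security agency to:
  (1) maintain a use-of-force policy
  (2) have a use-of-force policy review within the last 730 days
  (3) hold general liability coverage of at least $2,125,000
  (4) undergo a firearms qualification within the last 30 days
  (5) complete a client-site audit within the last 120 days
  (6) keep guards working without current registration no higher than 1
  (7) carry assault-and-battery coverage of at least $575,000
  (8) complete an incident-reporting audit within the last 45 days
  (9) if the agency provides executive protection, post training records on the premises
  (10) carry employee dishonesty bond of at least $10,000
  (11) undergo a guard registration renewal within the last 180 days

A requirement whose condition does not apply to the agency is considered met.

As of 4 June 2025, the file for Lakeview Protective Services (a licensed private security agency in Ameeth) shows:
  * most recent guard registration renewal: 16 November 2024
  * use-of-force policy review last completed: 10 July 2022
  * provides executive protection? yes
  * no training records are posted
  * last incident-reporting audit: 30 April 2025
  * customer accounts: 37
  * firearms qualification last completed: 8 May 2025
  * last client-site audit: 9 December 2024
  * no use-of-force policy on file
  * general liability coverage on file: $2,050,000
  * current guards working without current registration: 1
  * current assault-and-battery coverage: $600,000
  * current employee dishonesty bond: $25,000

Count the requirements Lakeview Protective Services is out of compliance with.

6

1. use-of-force policy absent → not met
2. use-of-force policy review 1060 days ago vs limit 730 → not met
3. general liability coverage $2,050,000 < $2,125,000 → not met
4. firearms qualification 27 days ago vs limit 30 → met
5. client-site audit 177 days ago vs limit 120 → not met
6. guards working without current registration 1 ≤ 1 → met
7. assault-and-battery coverage $600,000 ≥ $575,000 → met
8. incident-reporting audit 35 days ago vs limit 45 → met
9. condition 'provides executive protection' holds; training records absent → not met
10. employee dishonesty bond $25,000 ≥ $10,000 → met
11. guard registration renewal 200 days ago vs limit 180 → not met
Not met: 6 of 11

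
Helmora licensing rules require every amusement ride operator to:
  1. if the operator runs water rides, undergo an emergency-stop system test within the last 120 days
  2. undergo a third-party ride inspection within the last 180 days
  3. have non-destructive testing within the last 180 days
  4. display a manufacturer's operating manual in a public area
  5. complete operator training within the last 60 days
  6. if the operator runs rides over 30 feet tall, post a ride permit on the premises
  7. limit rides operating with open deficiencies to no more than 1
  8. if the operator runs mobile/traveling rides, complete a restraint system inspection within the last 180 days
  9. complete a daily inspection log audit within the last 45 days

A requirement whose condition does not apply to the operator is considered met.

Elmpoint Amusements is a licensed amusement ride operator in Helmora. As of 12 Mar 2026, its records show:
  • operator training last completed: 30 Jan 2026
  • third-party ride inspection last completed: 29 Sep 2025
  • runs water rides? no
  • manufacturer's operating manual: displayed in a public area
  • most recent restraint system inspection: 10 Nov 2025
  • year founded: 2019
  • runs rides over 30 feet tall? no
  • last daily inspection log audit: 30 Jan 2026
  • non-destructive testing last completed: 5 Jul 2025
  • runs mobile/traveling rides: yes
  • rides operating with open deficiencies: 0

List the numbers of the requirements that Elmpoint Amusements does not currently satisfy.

1. condition 'runs water rides' does not hold → requirement n/a → met
2. third-party ride inspection 164 days ago vs limit 180 → met
3. non-destructive testing 250 days ago vs limit 180 → not met
4. manufacturer's operating manual present → met
5. operator training 41 days ago vs limit 60 → met
6. condition 'runs rides over 30 feet tall' does not hold → requirement n/a → met
7. rides operating with open deficiencies 0 ≤ 1 → met
8. condition 'runs mobile/traveling rides' holds; restraint system inspection 122 days ago vs limit 180 → met
9. daily inspection log audit 41 days ago vs limit 45 → met
Not met: 3

3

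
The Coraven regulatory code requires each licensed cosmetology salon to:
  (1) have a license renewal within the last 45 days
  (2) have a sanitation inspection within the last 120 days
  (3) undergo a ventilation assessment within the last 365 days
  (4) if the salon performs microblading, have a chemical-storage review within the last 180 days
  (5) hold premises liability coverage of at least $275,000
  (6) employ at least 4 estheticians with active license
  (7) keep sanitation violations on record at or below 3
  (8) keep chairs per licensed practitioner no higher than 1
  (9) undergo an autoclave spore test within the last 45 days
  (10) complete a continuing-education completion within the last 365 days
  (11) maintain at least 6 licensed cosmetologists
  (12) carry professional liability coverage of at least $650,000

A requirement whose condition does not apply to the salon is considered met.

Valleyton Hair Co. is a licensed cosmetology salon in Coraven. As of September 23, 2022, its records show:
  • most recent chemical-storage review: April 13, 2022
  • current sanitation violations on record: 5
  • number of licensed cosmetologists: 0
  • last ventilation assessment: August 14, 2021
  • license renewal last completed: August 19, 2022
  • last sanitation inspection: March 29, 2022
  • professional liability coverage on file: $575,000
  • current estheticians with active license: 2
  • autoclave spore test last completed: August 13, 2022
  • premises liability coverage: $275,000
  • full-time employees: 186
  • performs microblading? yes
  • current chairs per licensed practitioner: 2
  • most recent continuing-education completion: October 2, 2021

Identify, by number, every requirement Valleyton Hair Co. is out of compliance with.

1. license renewal 35 days ago vs limit 45 → met
2. sanitation inspection 178 days ago vs limit 120 → not met
3. ventilation assessment 405 days ago vs limit 365 → not met
4. condition 'performs microblading' holds; chemical-storage review 163 days ago vs limit 180 → met
5. premises liability coverage $275,000 ≥ $275,000 → met
6. estheticians with active license 2 < 4 → not met
7. sanitation violations on record 5 > 3 → not met
8. chairs per licensed practitioner 2 > 1 → not met
9. autoclave spore test 41 days ago vs limit 45 → met
10. continuing-education completion 356 days ago vs limit 365 → met
11. licensed cosmetologists 0 < 6 → not met
12. professional liability coverage $575,000 < $650,000 → not met
Not met: 2, 3, 6, 7, 8, 11, 12

2, 3, 6, 7, 8, 11, 12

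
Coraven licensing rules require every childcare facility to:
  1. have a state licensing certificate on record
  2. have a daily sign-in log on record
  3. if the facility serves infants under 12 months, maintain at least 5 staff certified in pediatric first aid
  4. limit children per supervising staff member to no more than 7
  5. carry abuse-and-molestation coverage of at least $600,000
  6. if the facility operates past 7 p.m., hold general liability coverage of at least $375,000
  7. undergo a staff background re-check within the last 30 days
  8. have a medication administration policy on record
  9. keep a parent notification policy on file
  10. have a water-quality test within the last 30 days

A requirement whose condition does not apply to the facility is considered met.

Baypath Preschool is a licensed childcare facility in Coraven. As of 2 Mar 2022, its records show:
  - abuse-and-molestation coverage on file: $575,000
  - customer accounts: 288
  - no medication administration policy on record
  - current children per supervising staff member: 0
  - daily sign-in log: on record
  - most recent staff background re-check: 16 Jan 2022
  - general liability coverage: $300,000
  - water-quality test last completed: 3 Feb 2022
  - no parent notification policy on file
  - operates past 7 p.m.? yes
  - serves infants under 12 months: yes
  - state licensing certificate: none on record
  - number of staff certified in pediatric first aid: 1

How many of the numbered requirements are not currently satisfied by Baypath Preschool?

7

1. state licensing certificate absent → not met
2. daily sign-in log present → met
3. condition 'serves infants under 12 months' holds; staff certified in pediatric first aid 1 < 5 → not met
4. children per supervising staff member 0 ≤ 7 → met
5. abuse-and-molestation coverage $575,000 < $600,000 → not met
6. condition 'operates past 7 p.m.' holds; general liability coverage $300,000 < $375,000 → not met
7. staff background re-check 45 days ago vs limit 30 → not met
8. medication administration policy absent → not met
9. parent notification policy absent → not met
10. water-quality test 27 days ago vs limit 30 → met
Not met: 7 of 10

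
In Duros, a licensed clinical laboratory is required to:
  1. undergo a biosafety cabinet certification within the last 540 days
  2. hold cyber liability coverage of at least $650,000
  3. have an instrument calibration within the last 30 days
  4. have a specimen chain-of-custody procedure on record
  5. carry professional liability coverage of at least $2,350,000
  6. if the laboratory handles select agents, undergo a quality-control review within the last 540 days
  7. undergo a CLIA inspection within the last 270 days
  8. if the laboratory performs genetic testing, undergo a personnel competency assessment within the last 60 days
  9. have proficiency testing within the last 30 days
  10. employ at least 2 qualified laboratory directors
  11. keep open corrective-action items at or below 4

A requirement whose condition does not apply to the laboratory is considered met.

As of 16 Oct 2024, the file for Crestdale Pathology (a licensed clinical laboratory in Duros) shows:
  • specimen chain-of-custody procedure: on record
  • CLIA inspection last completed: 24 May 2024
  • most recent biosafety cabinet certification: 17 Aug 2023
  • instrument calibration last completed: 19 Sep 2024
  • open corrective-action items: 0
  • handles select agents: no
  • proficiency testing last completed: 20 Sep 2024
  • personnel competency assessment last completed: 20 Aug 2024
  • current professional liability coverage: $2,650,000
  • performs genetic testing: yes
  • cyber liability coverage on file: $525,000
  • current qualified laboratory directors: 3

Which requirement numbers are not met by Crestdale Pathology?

1. biosafety cabinet certification 426 days ago vs limit 540 → met
2. cyber liability coverage $525,000 < $650,000 → not met
3. instrument calibration 27 days ago vs limit 30 → met
4. specimen chain-of-custody procedure present → met
5. professional liability coverage $2,650,000 ≥ $2,350,000 → met
6. condition 'handles select agents' does not hold → requirement n/a → met
7. CLIA inspection 145 days ago vs limit 270 → met
8. condition 'performs genetic testing' holds; personnel competency assessment 57 days ago vs limit 60 → met
9. proficiency testing 26 days ago vs limit 30 → met
10. qualified laboratory directors 3 ≥ 2 → met
11. open corrective-action items 0 ≤ 4 → met
Not met: 2

2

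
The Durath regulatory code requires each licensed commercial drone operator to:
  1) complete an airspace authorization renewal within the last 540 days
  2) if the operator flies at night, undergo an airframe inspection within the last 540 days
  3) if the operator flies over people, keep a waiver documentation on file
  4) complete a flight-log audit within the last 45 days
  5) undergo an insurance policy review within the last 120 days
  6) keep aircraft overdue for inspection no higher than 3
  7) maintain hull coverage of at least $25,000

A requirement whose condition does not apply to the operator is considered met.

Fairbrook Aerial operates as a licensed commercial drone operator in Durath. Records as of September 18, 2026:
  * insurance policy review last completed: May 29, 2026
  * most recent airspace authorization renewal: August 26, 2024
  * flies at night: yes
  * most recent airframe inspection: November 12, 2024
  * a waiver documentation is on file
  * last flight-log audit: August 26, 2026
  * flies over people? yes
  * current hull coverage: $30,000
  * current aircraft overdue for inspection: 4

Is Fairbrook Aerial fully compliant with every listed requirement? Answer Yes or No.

No

1. airspace authorization renewal 753 days ago vs limit 540 → not met
2. condition 'flies at night' holds; airframe inspection 675 days ago vs limit 540 → not met
3. condition 'flies over people' holds; waiver documentation present → met
4. flight-log audit 23 days ago vs limit 45 → met
5. insurance policy review 112 days ago vs limit 120 → met
6. aircraft overdue for inspection 4 > 3 → not met
7. hull coverage $30,000 ≥ $25,000 → met
Not met: 1, 2, 6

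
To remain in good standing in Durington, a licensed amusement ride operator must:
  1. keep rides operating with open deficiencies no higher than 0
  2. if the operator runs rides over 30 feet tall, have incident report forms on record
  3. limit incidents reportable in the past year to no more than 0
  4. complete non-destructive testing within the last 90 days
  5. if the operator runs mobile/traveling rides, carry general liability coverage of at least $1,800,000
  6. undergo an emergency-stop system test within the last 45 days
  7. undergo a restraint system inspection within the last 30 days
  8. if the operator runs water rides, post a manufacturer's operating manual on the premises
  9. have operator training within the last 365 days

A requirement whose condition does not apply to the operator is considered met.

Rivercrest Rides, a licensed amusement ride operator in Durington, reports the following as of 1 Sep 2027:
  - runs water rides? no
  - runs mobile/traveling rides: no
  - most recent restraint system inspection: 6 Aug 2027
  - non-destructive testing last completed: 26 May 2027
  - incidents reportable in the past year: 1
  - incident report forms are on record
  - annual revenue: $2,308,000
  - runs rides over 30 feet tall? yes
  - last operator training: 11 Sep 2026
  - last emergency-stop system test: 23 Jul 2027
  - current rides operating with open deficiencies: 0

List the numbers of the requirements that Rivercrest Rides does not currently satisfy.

3, 4

1. rides operating with open deficiencies 0 ≤ 0 → met
2. condition 'runs rides over 30 feet tall' holds; incident report forms present → met
3. incidents reportable in the past year 1 > 0 → not met
4. non-destructive testing 98 days ago vs limit 90 → not met
5. condition 'runs mobile/traveling rides' does not hold → requirement n/a → met
6. emergency-stop system test 40 days ago vs limit 45 → met
7. restraint system inspection 26 days ago vs limit 30 → met
8. condition 'runs water rides' does not hold → requirement n/a → met
9. operator training 355 days ago vs limit 365 → met
Not met: 3, 4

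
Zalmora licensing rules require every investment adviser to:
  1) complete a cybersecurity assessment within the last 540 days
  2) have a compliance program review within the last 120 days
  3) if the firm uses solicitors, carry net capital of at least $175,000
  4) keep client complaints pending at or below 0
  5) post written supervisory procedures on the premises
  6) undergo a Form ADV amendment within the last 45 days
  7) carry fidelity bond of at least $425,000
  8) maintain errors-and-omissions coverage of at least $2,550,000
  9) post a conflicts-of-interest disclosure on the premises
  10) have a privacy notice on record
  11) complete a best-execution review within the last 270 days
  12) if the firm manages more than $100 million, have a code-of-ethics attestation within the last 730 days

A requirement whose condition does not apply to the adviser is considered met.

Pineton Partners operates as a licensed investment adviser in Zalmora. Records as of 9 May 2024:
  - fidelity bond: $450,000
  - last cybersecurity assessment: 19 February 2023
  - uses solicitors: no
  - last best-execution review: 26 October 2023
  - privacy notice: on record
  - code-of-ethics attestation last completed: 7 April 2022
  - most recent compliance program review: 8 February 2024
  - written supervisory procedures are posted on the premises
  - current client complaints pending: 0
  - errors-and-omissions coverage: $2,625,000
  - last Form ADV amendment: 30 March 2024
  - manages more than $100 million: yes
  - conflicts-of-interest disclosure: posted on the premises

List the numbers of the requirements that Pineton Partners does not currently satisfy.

1. cybersecurity assessment 445 days ago vs limit 540 → met
2. compliance program review 91 days ago vs limit 120 → met
3. condition 'uses solicitors' does not hold → requirement n/a → met
4. client complaints pending 0 ≤ 0 → met
5. written supervisory procedures present → met
6. Form ADV amendment 40 days ago vs limit 45 → met
7. fidelity bond $450,000 ≥ $425,000 → met
8. errors-and-omissions coverage $2,625,000 ≥ $2,550,000 → met
9. conflicts-of-interest disclosure present → met
10. privacy notice present → met
11. best-execution review 196 days ago vs limit 270 → met
12. condition 'manages more than $100 million' holds; code-of-ethics attestation 763 days ago vs limit 730 → not met
Not met: 12

12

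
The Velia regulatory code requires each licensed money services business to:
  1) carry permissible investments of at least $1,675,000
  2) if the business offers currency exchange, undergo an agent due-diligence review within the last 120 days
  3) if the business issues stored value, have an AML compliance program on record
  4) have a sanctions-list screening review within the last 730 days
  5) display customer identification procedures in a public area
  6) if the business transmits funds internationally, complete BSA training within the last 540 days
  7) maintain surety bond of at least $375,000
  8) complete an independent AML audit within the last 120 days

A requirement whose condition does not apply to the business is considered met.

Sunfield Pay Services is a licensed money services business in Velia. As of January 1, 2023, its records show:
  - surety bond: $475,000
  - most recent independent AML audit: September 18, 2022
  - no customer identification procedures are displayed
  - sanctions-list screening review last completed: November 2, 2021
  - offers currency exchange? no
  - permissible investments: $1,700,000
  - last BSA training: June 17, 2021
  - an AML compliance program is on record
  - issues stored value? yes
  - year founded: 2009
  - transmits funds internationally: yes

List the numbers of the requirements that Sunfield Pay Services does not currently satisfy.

5, 6

1. permissible investments $1,700,000 ≥ $1,675,000 → met
2. condition 'offers currency exchange' does not hold → requirement n/a → met
3. condition 'issues stored value' holds; AML compliance program present → met
4. sanctions-list screening review 425 days ago vs limit 730 → met
5. customer identification procedures absent → not met
6. condition 'transmits funds internationally' holds; BSA training 563 days ago vs limit 540 → not met
7. surety bond $475,000 ≥ $375,000 → met
8. independent AML audit 105 days ago vs limit 120 → met
Not met: 5, 6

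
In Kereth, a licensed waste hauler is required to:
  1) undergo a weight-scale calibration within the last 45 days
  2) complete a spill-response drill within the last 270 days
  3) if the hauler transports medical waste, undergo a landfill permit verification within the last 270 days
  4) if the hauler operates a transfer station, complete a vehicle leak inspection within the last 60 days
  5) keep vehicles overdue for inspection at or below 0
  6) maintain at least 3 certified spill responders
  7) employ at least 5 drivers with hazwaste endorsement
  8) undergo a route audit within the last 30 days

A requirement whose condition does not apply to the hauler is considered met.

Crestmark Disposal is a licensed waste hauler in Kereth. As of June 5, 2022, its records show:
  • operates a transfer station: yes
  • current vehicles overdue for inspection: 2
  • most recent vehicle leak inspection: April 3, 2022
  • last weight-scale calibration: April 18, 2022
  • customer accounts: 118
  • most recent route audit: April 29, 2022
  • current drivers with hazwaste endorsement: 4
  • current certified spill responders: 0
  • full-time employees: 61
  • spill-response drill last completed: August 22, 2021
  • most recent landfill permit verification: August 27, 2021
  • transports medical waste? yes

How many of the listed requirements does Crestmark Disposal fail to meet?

8

1. weight-scale calibration 48 days ago vs limit 45 → not met
2. spill-response drill 287 days ago vs limit 270 → not met
3. condition 'transports medical waste' holds; landfill permit verification 282 days ago vs limit 270 → not met
4. condition 'operates a transfer station' holds; vehicle leak inspection 63 days ago vs limit 60 → not met
5. vehicles overdue for inspection 2 > 0 → not met
6. certified spill responders 0 < 3 → not met
7. drivers with hazwaste endorsement 4 < 5 → not met
8. route audit 37 days ago vs limit 30 → not met
Not met: 8 of 8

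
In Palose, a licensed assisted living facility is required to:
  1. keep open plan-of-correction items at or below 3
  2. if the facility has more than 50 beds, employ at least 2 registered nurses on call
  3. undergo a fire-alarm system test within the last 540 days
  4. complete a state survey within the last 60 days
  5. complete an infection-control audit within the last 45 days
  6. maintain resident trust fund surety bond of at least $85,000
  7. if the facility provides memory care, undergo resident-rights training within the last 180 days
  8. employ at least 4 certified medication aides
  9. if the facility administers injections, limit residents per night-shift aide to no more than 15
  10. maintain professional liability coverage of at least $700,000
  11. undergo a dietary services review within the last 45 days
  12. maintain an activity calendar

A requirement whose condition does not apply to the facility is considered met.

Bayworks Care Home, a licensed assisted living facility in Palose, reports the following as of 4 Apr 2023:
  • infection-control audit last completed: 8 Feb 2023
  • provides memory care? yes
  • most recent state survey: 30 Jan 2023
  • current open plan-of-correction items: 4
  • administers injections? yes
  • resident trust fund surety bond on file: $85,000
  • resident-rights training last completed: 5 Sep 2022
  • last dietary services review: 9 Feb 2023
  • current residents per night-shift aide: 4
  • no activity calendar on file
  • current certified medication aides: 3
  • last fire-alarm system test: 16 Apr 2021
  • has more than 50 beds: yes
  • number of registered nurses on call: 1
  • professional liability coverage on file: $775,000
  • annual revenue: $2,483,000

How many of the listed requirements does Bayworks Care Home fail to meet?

1. open plan-of-correction items 4 > 3 → not met
2. condition 'has more than 50 beds' holds; registered nurses on call 1 < 2 → not met
3. fire-alarm system test 718 days ago vs limit 540 → not met
4. state survey 64 days ago vs limit 60 → not met
5. infection-control audit 55 days ago vs limit 45 → not met
6. resident trust fund surety bond $85,000 ≥ $85,000 → met
7. condition 'provides memory care' holds; resident-rights training 211 days ago vs limit 180 → not met
8. certified medication aides 3 < 4 → not met
9. condition 'administers injections' holds; residents per night-shift aide 4 ≤ 15 → met
10. professional liability coverage $775,000 ≥ $700,000 → met
11. dietary services review 54 days ago vs limit 45 → not met
12. activity calendar absent → not met
Not met: 9 of 12

9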